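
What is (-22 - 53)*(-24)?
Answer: 1800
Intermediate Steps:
(-22 - 53)*(-24) = -75*(-24) = 1800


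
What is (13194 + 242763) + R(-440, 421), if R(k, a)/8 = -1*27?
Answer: 255741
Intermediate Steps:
R(k, a) = -216 (R(k, a) = 8*(-1*27) = 8*(-27) = -216)
(13194 + 242763) + R(-440, 421) = (13194 + 242763) - 216 = 255957 - 216 = 255741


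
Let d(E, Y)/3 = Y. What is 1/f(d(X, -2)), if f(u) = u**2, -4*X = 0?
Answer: 1/36 ≈ 0.027778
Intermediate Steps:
X = 0 (X = -1/4*0 = 0)
d(E, Y) = 3*Y
1/f(d(X, -2)) = 1/((3*(-2))**2) = 1/((-6)**2) = 1/36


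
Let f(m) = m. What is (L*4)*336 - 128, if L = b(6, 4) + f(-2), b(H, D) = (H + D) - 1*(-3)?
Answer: 14656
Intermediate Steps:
b(H, D) = 3 + D + H (b(H, D) = (D + H) + 3 = 3 + D + H)
L = 11 (L = (3 + 4 + 6) - 2 = 13 - 2 = 11)
(L*4)*336 - 128 = (11*4)*336 - 128 = 44*336 - 128 = 14784 - 128 = 14656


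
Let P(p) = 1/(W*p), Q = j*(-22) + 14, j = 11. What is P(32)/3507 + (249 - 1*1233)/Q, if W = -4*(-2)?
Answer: 73618963/17058048 ≈ 4.3158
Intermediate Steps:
W = 8
Q = -228 (Q = 11*(-22) + 14 = -242 + 14 = -228)
P(p) = 1/(8*p)
P(32)/3507 + (249 - 1*1233)/Q = ((⅛)/32)/3507 + (249 - 1*1233)/(-228) = ((⅛)*(1/32))*(1/3507) + (249 - 1233)*(-1/228) = (1/256)*(1/3507) - 984*(-1/228) = 1/897792 + 82/19 = 73618963/17058048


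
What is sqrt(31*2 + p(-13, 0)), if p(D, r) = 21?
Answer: sqrt(83) ≈ 9.1104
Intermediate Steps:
sqrt(31*2 + p(-13, 0)) = sqrt(31*2 + 21) = sqrt(62 + 21) = sqrt(83)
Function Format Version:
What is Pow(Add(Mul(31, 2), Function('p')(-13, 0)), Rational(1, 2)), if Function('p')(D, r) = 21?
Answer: Pow(83, Rational(1, 2)) ≈ 9.1104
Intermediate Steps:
Pow(Add(Mul(31, 2), Function('p')(-13, 0)), Rational(1, 2)) = Pow(Add(Mul(31, 2), 21), Rational(1, 2)) = Pow(Add(62, 21), Rational(1, 2)) = Pow(83, Rational(1, 2))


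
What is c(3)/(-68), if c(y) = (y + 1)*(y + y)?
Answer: -6/17 ≈ -0.35294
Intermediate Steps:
c(y) = 2*y*(1 + y) (c(y) = (1 + y)*(2*y) = 2*y*(1 + y))
c(3)/(-68) = (2*3*(1 + 3))/(-68) = -3*4/34 = -1/68*24 = -6/17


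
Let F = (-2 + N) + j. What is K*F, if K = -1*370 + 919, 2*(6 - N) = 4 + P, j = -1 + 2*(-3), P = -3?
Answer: -3843/2 ≈ -1921.5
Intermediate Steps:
j = -7 (j = -1 - 6 = -7)
N = 11/2 (N = 6 - (4 - 3)/2 = 6 - ½*1 = 6 - ½ = 11/2 ≈ 5.5000)
K = 549 (K = -370 + 919 = 549)
F = -7/2 (F = (-2 + 11/2) - 7 = 7/2 - 7 = -7/2 ≈ -3.5000)
K*F = 549*(-7/2) = -3843/2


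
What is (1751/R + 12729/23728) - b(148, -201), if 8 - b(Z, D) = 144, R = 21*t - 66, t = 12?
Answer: 322069405/2206704 ≈ 145.95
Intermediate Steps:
R = 186 (R = 21*12 - 66 = 252 - 66 = 186)
b(Z, D) = -136 (b(Z, D) = 8 - 1*144 = 8 - 144 = -136)
(1751/R + 12729/23728) - b(148, -201) = (1751/186 + 12729/23728) - 1*(-136) = (1751*(1/186) + 12729*(1/23728)) + 136 = (1751/186 + 12729/23728) + 136 = 21957661/2206704 + 136 = 322069405/2206704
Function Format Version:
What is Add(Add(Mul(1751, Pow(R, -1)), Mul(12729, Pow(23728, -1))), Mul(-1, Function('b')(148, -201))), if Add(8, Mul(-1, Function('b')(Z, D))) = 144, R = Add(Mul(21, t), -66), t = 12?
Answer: Rational(322069405, 2206704) ≈ 145.95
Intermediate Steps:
R = 186 (R = Add(Mul(21, 12), -66) = Add(252, -66) = 186)
Function('b')(Z, D) = -136 (Function('b')(Z, D) = Add(8, Mul(-1, 144)) = Add(8, -144) = -136)
Add(Add(Mul(1751, Pow(R, -1)), Mul(12729, Pow(23728, -1))), Mul(-1, Function('b')(148, -201))) = Add(Add(Mul(1751, Pow(186, -1)), Mul(12729, Pow(23728, -1))), Mul(-1, -136)) = Add(Add(Mul(1751, Rational(1, 186)), Mul(12729, Rational(1, 23728))), 136) = Add(Add(Rational(1751, 186), Rational(12729, 23728)), 136) = Add(Rational(21957661, 2206704), 136) = Rational(322069405, 2206704)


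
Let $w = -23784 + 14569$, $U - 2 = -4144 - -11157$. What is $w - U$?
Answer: $-16230$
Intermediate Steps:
$U = 7015$ ($U = 2 - -7013 = 2 + \left(-4144 + 11157\right) = 2 + 7013 = 7015$)
$w = -9215$
$w - U = -9215 - 7015 = -16230$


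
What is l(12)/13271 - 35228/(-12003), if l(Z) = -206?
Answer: 465038170/159291813 ≈ 2.9194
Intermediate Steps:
l(12)/13271 - 35228/(-12003) = -206/13271 - 35228/(-12003) = -206*1/13271 - 35228*(-1/12003) = -206/13271 + 35228/12003 = 465038170/159291813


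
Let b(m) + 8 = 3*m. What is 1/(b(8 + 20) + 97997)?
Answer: 1/98073 ≈ 1.0196e-5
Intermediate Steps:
b(m) = -8 + 3*m
1/(b(8 + 20) + 97997) = 1/((-8 + 3*(8 + 20)) + 97997) = 1/((-8 + 3*28) + 97997) = 1/((-8 + 84) + 97997) = 1/(76 + 97997) = 1/98073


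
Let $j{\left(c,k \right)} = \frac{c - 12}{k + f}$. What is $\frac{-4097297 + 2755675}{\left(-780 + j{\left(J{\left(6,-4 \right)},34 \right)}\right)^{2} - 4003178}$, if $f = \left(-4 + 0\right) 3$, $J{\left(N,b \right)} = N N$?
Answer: $\frac{81168131}{205486957} \approx 0.395$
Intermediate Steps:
$J{\left(N,b \right)} = N^{2}$
$f = -12$ ($f = \left(-4\right) 3 = -12$)
$j{\left(c,k \right)} = \frac{-12 + c}{-12 + k}$ ($j{\left(c,k \right)} = \frac{c - 12}{k - 12} = \frac{-12 + c}{-12 + k}$)
$\frac{-4097297 + 2755675}{\left(-780 + j{\left(J{\left(6,-4 \right)},34 \right)}\right)^{2} - 4003178} = \frac{-4097297 + 2755675}{\left(-780 + \frac{-12 + 6^{2}}{-12 + 34}\right)^{2} - 4003178} = - \frac{1341622}{\left(-780 + \frac{-12 + 36}{22}\right)^{2} - 4003178} = - \frac{1341622}{\left(-780 + \frac{1}{22} \cdot 24\right)^{2} - 4003178} = - \frac{1341622}{\left(-780 + \frac{12}{11}\right)^{2} - 4003178} = - \frac{1341622}{\left(- \frac{8568}{11}\right)^{2} - 4003178} = - \frac{1341622}{\frac{73410624}{121} - 4003178} = - \frac{1341622}{- \frac{410973914}{121}} = \left(-1341622\right) \left(- \frac{121}{410973914}\right) = \frac{81168131}{205486957}$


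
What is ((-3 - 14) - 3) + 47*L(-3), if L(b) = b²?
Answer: 403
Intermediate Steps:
((-3 - 14) - 3) + 47*L(-3) = ((-3 - 14) - 3) + 47*(-3)² = (-17 - 3) + 47*9 = -20 + 423 = 403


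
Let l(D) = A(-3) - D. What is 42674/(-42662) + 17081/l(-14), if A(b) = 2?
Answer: 364013419/341296 ≈ 1066.6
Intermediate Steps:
l(D) = 2 - D
42674/(-42662) + 17081/l(-14) = 42674/(-42662) + 17081/(2 - 1*(-14)) = 42674*(-1/42662) + 17081/(2 + 14) = -21337/21331 + 17081/16 = 364013419/341296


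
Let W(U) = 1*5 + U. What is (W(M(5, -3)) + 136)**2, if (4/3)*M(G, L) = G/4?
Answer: 5157441/256 ≈ 20146.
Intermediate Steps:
M(G, L) = 3*G/16 (M(G, L) = 3*(G/4)/4 = 3*G/16)
W(U) = 5 + U
(W(M(5, -3)) + 136)**2 = ((5 + (3/16)*5) + 136)**2 = ((5 + 15/16) + 136)**2 = (95/16 + 136)**2 = (2271/16)**2 = 5157441/256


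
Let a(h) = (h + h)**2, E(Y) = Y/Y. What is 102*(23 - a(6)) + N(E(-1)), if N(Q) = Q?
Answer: -12341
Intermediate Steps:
E(Y) = 1
a(h) = 4*h**2 (a(h) = (2*h)**2 = 4*h**2)
102*(23 - a(6)) + N(E(-1)) = 102*(23 - 4*6**2) + 1 = 102*(23 - 4*36) + 1 = 102*(23 - 1*144) + 1 = 102*(23 - 144) + 1 = 102*(-121) + 1 = -12342 + 1 = -12341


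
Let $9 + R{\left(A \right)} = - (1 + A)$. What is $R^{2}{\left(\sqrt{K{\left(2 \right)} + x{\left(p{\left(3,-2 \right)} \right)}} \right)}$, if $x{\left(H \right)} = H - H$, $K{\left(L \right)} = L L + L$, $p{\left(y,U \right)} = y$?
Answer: $\left(10 + \sqrt{6}\right)^{2} \approx 154.99$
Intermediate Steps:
$K{\left(L \right)} = L + L^{2}$ ($K{\left(L \right)} = L^{2} + L = L + L^{2}$)
$x{\left(H \right)} = 0$
$R{\left(A \right)} = -10 - A$ ($R{\left(A \right)} = -9 - \left(1 + A\right) = -10 - A$)
$R^{2}{\left(\sqrt{K{\left(2 \right)} + x{\left(p{\left(3,-2 \right)} \right)}} \right)} = \left(-10 - \sqrt{2 \left(1 + 2\right) + 0}\right)^{2} = \left(-10 - \sqrt{2 \cdot 3 + 0}\right)^{2} = \left(-10 - \sqrt{6 + 0}\right)^{2} = \left(-10 - \sqrt{6}\right)^{2}$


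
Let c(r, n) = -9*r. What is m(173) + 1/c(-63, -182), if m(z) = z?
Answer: 98092/567 ≈ 173.00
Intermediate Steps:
m(173) + 1/c(-63, -182) = 173 + 1/(-9*(-63)) = 173 + 1/567 = 98092/567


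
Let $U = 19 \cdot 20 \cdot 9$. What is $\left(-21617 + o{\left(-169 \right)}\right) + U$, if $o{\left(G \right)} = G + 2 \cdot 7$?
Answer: $-18352$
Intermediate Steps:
$o{\left(G \right)} = 14 + G$ ($o{\left(G \right)} = G + 14 = 14 + G$)
$U = 3420$ ($U = 380 \cdot 9 = 3420$)
$\left(-21617 + o{\left(-169 \right)}\right) + U = \left(-21617 + \left(14 - 169\right)\right) + 3420 = \left(-21617 - 155\right) + 3420 = -21772 + 3420 = -18352$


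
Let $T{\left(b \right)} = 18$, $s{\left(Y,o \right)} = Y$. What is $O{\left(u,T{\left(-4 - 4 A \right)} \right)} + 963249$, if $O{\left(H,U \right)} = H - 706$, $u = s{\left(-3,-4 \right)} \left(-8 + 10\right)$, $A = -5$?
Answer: $962537$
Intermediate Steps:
$u = -6$ ($u = - 3 \left(-8 + 10\right) = \left(-3\right) 2 = -6$)
$O{\left(H,U \right)} = -706 + H$ ($O{\left(H,U \right)} = H - 706 = -706 + H$)
$O{\left(u,T{\left(-4 - 4 A \right)} \right)} + 963249 = \left(-706 - 6\right) + 963249 = -712 + 963249 = 962537$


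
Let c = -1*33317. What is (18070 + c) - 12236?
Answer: -27483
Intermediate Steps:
c = -33317
(18070 + c) - 12236 = (18070 - 33317) - 12236 = -15247 - 12236 = -27483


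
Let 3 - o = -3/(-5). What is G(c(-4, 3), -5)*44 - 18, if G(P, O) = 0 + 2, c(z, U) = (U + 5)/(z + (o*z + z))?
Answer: 70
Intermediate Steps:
o = 12/5 (o = 3 - (-3)/(-5) = 3 - (-3)*(-1)/5 = 3 - 1*⅗ = 3 - ⅗ = 12/5 ≈ 2.4000)
c(z, U) = 5*(5 + U)/(22*z) (c(z, U) = (U + 5)/(z + (12*z/5 + z)) = (5 + U)/(z + 17*z/5) = (5 + U)/((22*z/5)) = (5 + U)*(5/(22*z)) = 5*(5 + U)/(22*z))
G(P, O) = 2
G(c(-4, 3), -5)*44 - 18 = 2*44 - 18 = 88 - 18 = 70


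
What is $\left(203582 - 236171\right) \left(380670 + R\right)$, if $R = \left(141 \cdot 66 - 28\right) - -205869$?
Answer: $-19417080213$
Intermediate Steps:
$R = 215147$ ($R = \left(9306 - 28\right) + 205869 = 9278 + 205869 = 215147$)
$\left(203582 - 236171\right) \left(380670 + R\right) = \left(203582 - 236171\right) \left(380670 + 215147\right) = \left(-32589\right) 595817 = -19417080213$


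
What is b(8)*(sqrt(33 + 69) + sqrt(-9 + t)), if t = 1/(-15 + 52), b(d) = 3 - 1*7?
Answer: -4*sqrt(102) - 8*I*sqrt(3071)/37 ≈ -40.398 - 11.982*I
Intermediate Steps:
b(d) = -4 (b(d) = 3 - 7 = -4)
t = 1/37 ≈ 0.027027
b(8)*(sqrt(33 + 69) + sqrt(-9 + t)) = -4*(sqrt(33 + 69) + sqrt(-9 + 1/37)) = -4*(sqrt(102) + sqrt(-332/37)) = -4*(sqrt(102) + 2*I*sqrt(3071)/37) = -4*sqrt(102) - 8*I*sqrt(3071)/37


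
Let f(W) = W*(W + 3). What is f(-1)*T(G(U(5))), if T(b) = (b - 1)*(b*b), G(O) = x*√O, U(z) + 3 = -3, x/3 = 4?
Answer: -1728 + 20736*I*√6 ≈ -1728.0 + 50793.0*I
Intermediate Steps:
x = 12 (x = 3*4 = 12)
U(z) = -6 (U(z) = -3 - 3 = -6)
G(O) = 12*√O
f(W) = W*(3 + W)
T(b) = b²*(-1 + b) (T(b) = (-1 + b)*b² = b²*(-1 + b))
f(-1)*T(G(U(5))) = (-(3 - 1))*((12*√(-6))²*(-1 + 12*√(-6))) = (-1*2)*((12*(I*√6))²*(-1 + 12*(I*√6))) = -2*(12*I*√6)²*(-1 + 12*I*√6) = -(-1728)*(-1 + 12*I*√6) = -2*(864 - 10368*I*√6) = -1728 + 20736*I*√6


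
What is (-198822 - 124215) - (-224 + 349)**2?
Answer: -338662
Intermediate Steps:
(-198822 - 124215) - (-224 + 349)**2 = -323037 - 1*125**2 = -323037 - 1*15625 = -323037 - 15625 = -338662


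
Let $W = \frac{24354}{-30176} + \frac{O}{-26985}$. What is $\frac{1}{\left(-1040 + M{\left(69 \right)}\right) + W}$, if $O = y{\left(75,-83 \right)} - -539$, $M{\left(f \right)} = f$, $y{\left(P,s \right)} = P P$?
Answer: $- \frac{9930480}{9652778977} \approx -0.0010288$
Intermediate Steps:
$y{\left(P,s \right)} = P^{2}$
$O = 6164$ ($O = 75^{2} - -539 = 5625 + 539 = 6164$)
$W = - \frac{10282897}{9930480}$ ($W = \frac{24354}{-30176} + \frac{6164}{-26985} = 24354 \left(- \frac{1}{30176}\right) + 6164 \left(- \frac{1}{26985}\right) = - \frac{297}{368} - \frac{6164}{26985} = - \frac{10282897}{9930480} \approx -1.0355$)
$\frac{1}{\left(-1040 + M{\left(69 \right)}\right) + W} = \frac{1}{\left(-1040 + 69\right) - \frac{10282897}{9930480}} = \frac{1}{-971 - \frac{10282897}{9930480}} = \frac{1}{- \frac{9652778977}{9930480}} = - \frac{9930480}{9652778977}$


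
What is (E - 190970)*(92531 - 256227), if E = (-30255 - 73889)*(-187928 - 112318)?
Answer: -5118549403405984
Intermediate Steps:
E = 31268819424 (E = -104144*(-300246) = 31268819424)
(E - 190970)*(92531 - 256227) = (31268819424 - 190970)*(92531 - 256227) = 31268628454*(-163696) = -5118549403405984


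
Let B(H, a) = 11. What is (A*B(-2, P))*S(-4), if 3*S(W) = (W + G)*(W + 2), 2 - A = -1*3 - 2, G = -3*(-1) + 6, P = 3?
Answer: -770/3 ≈ -256.67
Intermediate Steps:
G = 9 (G = 3 + 6 = 9)
A = 7 (A = 2 - (-1*3 - 2) = 2 - (-3 - 2) = 2 - 1*(-5) = 2 + 5 = 7)
S(W) = (2 + W)*(9 + W)/3 (S(W) = ((W + 9)*(W + 2))/3 = ((9 + W)*(2 + W))/3 = ((2 + W)*(9 + W))/3 = (2 + W)*(9 + W)/3)
(A*B(-2, P))*S(-4) = (7*11)*(6 + (⅓)*(-4)² + (11/3)*(-4)) = 77*(6 + (⅓)*16 - 44/3) = 77*(6 + 16/3 - 44/3) = 77*(-10/3) = -770/3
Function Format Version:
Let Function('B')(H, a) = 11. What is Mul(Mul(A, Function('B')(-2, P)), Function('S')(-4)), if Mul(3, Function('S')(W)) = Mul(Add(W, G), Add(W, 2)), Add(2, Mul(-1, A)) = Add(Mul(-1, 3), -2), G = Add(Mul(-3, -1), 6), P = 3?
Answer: Rational(-770, 3) ≈ -256.67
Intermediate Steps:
G = 9 (G = Add(3, 6) = 9)
A = 7 (A = Add(2, Mul(-1, Add(Mul(-1, 3), -2))) = Add(2, Mul(-1, Add(-3, -2))) = Add(2, Mul(-1, -5)) = Add(2, 5) = 7)
Function('S')(W) = Mul(Rational(1, 3), Add(2, W), Add(9, W)) (Function('S')(W) = Mul(Rational(1, 3), Mul(Add(W, 9), Add(W, 2))) = Mul(Rational(1, 3), Mul(Add(9, W), Add(2, W))) = Mul(Rational(1, 3), Mul(Add(2, W), Add(9, W))) = Mul(Rational(1, 3), Add(2, W), Add(9, W)))
Mul(Mul(A, Function('B')(-2, P)), Function('S')(-4)) = Mul(Mul(7, 11), Add(6, Mul(Rational(1, 3), Pow(-4, 2)), Mul(Rational(11, 3), -4))) = Mul(77, Add(6, Mul(Rational(1, 3), 16), Rational(-44, 3))) = Mul(77, Add(6, Rational(16, 3), Rational(-44, 3))) = Mul(77, Rational(-10, 3)) = Rational(-770, 3)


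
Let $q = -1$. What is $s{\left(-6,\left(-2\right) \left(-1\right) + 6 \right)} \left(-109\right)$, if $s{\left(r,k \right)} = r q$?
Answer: $-654$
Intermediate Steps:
$s{\left(r,k \right)} = - r$ ($s{\left(r,k \right)} = r \left(-1\right) = - r$)
$s{\left(-6,\left(-2\right) \left(-1\right) + 6 \right)} \left(-109\right) = \left(-1\right) \left(-6\right) \left(-109\right) = 6 \left(-109\right) = -654$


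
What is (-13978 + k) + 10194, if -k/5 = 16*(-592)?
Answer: 43576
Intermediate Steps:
k = 47360 (k = -80*(-592) = -5*(-9472) = 47360)
(-13978 + k) + 10194 = (-13978 + 47360) + 10194 = 33382 + 10194 = 43576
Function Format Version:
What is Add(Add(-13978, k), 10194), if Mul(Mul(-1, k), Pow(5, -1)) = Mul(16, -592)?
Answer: 43576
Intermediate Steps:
k = 47360 (k = Mul(-5, Mul(16, -592)) = Mul(-5, -9472) = 47360)
Add(Add(-13978, k), 10194) = Add(Add(-13978, 47360), 10194) = Add(33382, 10194) = 43576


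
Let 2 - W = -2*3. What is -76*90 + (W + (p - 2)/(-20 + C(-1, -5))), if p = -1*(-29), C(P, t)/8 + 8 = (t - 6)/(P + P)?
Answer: -273307/40 ≈ -6832.7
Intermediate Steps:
C(P, t) = -64 + 4*(-6 + t)/P (C(P, t) = -64 + 8*((t - 6)/(P + P)) = -64 + 8*((-6 + t)/((2*P))) = -64 + 8*((-6 + t)*(1/(2*P))) = -64 + 8*((-6 + t)/(2*P)) = -64 + 4*(-6 + t)/P)
W = 8 (W = 2 - (-2)*3 = 2 - 1*(-6) = 2 + 6 = 8)
p = 29
-76*90 + (W + (p - 2)/(-20 + C(-1, -5))) = -76*90 + (8 + (29 - 2)/(-20 + 4*(-6 - 5 - 16*(-1))/(-1))) = -6840 + (8 + 27/(-20 + 4*(-1)*(-6 - 5 + 16))) = -6840 + (8 + 27/(-20 + 4*(-1)*5)) = -6840 + (8 + 27/(-20 - 20)) = -6840 + (8 + 27/(-40)) = -6840 + (8 + 27*(-1/40)) = -6840 + (8 - 27/40) = -6840 + 293/40 = -273307/40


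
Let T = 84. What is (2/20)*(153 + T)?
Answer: 237/10 ≈ 23.700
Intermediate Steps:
(2/20)*(153 + T) = (2/20)*(153 + 84) = (2*(1/20))*237 = (⅒)*237 = 237/10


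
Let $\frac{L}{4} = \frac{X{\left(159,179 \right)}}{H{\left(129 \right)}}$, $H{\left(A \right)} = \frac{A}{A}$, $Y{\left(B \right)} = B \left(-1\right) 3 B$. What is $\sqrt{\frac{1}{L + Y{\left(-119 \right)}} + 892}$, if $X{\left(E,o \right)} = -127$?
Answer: $\frac{\sqrt{1648617621261}}{42991} \approx 29.866$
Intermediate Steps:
$Y{\left(B \right)} = - 3 B^{2}$ ($Y{\left(B \right)} = - B 3 B = - 3 B B = - 3 B^{2}$)
$H{\left(A \right)} = 1$
$L = -508$ ($L = 4 \left(- \frac{127}{1}\right) = 4 \left(\left(-127\right) 1\right) = 4 \left(-127\right) = -508$)
$\sqrt{\frac{1}{L + Y{\left(-119 \right)}} + 892} = \sqrt{\frac{1}{-508 - 3 \left(-119\right)^{2}} + 892} = \sqrt{\frac{1}{-508 - 42483} + 892} = \sqrt{\frac{1}{-42991} + 892} = \sqrt{- \frac{1}{42991} + 892} = \sqrt{\frac{38347971}{42991}} = \frac{\sqrt{1648617621261}}{42991}$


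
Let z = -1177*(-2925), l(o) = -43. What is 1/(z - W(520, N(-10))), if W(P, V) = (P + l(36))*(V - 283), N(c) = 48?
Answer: 1/3554820 ≈ 2.8131e-7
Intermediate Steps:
z = 3442725
W(P, V) = (-283 + V)*(-43 + P) (W(P, V) = (P - 43)*(V - 283) = (-43 + P)*(-283 + V) = (-283 + V)*(-43 + P))
1/(z - W(520, N(-10))) = 1/(3442725 - (12169 - 283*520 - 43*48 + 520*48)) = 1/(3442725 - (12169 - 147160 - 2064 + 24960)) = 1/(3442725 - 1*(-112095)) = 1/(3442725 + 112095) = 1/3554820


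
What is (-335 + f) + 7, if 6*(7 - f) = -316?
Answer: -805/3 ≈ -268.33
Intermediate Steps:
f = 179/3 (f = 7 - 1/6*(-316) = 7 + 158/3 = 179/3 ≈ 59.667)
(-335 + f) + 7 = (-335 + 179/3) + 7 = -826/3 + 7 = -805/3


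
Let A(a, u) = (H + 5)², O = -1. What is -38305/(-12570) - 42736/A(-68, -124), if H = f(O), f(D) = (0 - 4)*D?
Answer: -35605921/67878 ≈ -524.56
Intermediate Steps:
f(D) = -4*D
H = 4 (H = -4*(-1) = 4)
A(a, u) = 81 (A(a, u) = (4 + 5)² = 9² = 81)
-38305/(-12570) - 42736/A(-68, -124) = -38305/(-12570) - 42736/81 = -38305*(-1/12570) - 42736*1/81 = 7661/2514 - 42736/81 = -35605921/67878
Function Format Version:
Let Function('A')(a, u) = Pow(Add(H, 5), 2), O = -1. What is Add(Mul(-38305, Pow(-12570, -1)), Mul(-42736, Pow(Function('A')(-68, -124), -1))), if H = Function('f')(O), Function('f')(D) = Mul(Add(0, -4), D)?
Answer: Rational(-35605921, 67878) ≈ -524.56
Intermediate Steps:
Function('f')(D) = Mul(-4, D)
H = 4 (H = Mul(-4, -1) = 4)
Function('A')(a, u) = 81 (Function('A')(a, u) = Pow(Add(4, 5), 2) = Pow(9, 2) = 81)
Add(Mul(-38305, Pow(-12570, -1)), Mul(-42736, Pow(Function('A')(-68, -124), -1))) = Add(Mul(-38305, Pow(-12570, -1)), Mul(-42736, Pow(81, -1))) = Add(Mul(-38305, Rational(-1, 12570)), Mul(-42736, Rational(1, 81))) = Add(Rational(7661, 2514), Rational(-42736, 81)) = Rational(-35605921, 67878)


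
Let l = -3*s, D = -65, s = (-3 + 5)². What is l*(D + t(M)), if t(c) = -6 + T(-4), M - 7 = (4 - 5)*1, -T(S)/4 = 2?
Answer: 948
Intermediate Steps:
T(S) = -8 (T(S) = -4*2 = -8)
s = 4 (s = 2² = 4)
l = -12 (l = -3*4 = -12)
M = 6 (M = 7 + (4 - 5)*1 = 7 - 1*1 = 7 - 1 = 6)
t(c) = -14 (t(c) = -6 - 8 = -14)
l*(D + t(M)) = -12*(-65 - 14) = -12*(-79) = 948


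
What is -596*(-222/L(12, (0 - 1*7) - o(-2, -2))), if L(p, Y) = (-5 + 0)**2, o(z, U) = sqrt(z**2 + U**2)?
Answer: 132312/25 ≈ 5292.5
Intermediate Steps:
o(z, U) = sqrt(U**2 + z**2)
L(p, Y) = 25 (L(p, Y) = (-5)**2 = 25)
-596*(-222/L(12, (0 - 1*7) - o(-2, -2))) = -596/(25/(-222)) = -596/(25*(-1/222)) = -596/(-25/222) = -596*(-222/25) = 132312/25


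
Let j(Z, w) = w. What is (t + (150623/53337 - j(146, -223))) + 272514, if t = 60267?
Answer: 17761584971/53337 ≈ 3.3301e+5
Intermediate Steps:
(t + (150623/53337 - j(146, -223))) + 272514 = (60267 + (150623/53337 - 1*(-223))) + 272514 = (60267 + (150623*(1/53337) + 223)) + 272514 = (60267 + (150623/53337 + 223)) + 272514 = (60267 + 12044774/53337) + 272514 = 3226505753/53337 + 272514 = 17761584971/53337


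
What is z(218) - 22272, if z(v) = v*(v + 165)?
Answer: 61222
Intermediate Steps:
z(v) = v*(165 + v)
z(218) - 22272 = 218*(165 + 218) - 22272 = 218*383 - 22272 = 83494 - 22272 = 61222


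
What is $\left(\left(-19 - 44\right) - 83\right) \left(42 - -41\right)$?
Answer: $-12118$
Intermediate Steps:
$\left(\left(-19 - 44\right) - 83\right) \left(42 - -41\right) = \left(\left(-19 - 44\right) - 83\right) \left(42 + 41\right) = \left(-63 - 83\right) 83 = \left(-146\right) 83 = -12118$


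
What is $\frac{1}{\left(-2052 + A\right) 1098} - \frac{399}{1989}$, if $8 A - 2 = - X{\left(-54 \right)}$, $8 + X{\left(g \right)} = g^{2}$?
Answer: $- \frac{235139521}{1172159469} \approx -0.2006$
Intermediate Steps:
$X{\left(g \right)} = -8 + g^{2}$
$A = - \frac{1453}{4}$ ($A = \frac{1}{4} + \frac{\left(-1\right) \left(-8 + \left(-54\right)^{2}\right)}{8} = \frac{1}{4} + \frac{\left(-1\right) \left(-8 + 2916\right)}{8} = \frac{1}{4} + \frac{\left(-1\right) 2908}{8} = \frac{1}{4} + \frac{1}{8} \left(-2908\right) = \frac{1}{4} - \frac{727}{2} = - \frac{1453}{4} \approx -363.25$)
$\frac{1}{\left(-2052 + A\right) 1098} - \frac{399}{1989} = \frac{1}{\left(-2052 - \frac{1453}{4}\right) 1098} - \frac{399}{1989} = \frac{1}{- \frac{9661}{4}} \cdot \frac{1}{1098} - \frac{133}{663} = \left(- \frac{4}{9661}\right) \frac{1}{1098} - \frac{133}{663} = - \frac{2}{5303889} - \frac{133}{663} = - \frac{235139521}{1172159469}$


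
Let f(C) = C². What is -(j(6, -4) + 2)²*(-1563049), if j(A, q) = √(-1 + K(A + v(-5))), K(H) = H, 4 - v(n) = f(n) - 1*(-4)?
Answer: -25008784 + 12504392*I*√5 ≈ -2.5009e+7 + 2.7961e+7*I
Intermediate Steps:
v(n) = -n² (v(n) = 4 - (n² - 1*(-4)) = 4 - (n² + 4) = 4 - (4 + n²) = 4 + (-4 - n²) = -n²)
j(A, q) = √(-26 + A) (j(A, q) = √(-1 + (A - 1*(-5)²)) = √(-1 + (A - 1*25)) = √(-1 + (A - 25)) = √(-1 + (-25 + A)) = √(-26 + A))
-(j(6, -4) + 2)²*(-1563049) = -(√(-26 + 6) + 2)²*(-1563049) = -(√(-20) + 2)²*(-1563049) = -(2*I*√5 + 2)²*(-1563049) = -(2 + 2*I*√5)²*(-1563049) = -(-1563049)*(2 + 2*I*√5)² = 1563049*(2 + 2*I*√5)²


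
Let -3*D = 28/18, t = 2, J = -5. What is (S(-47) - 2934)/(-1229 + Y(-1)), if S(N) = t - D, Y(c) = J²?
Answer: 39575/16254 ≈ 2.4348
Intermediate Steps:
D = -14/27 (D = -28/(3*18) = -⅓*14/9 = -14/27 ≈ -0.51852)
Y(c) = 25 (Y(c) = (-5)² = 25)
S(N) = 68/27 (S(N) = 2 - 1*(-14/27) = 2 + 14/27 = 68/27)
(S(-47) - 2934)/(-1229 + Y(-1)) = (68/27 - 2934)/(-1229 + 25) = -79150/27/(-1204) = -79150/27*(-1/1204) = 39575/16254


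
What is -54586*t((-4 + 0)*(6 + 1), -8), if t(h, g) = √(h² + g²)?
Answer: -218344*√53 ≈ -1.5896e+6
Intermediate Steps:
t(h, g) = √(g² + h²)
-54586*t((-4 + 0)*(6 + 1), -8) = -54586*√((-8)² + ((-4 + 0)*(6 + 1))²) = -54586*√(64 + (-4*7)²) = -54586*√(64 + (-28)²) = -54586*√(64 + 784) = -218344*√53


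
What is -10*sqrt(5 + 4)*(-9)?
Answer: 270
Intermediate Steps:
-10*sqrt(5 + 4)*(-9) = -10*sqrt(9)*(-9) = -10*3*(-9) = -30*(-9) = 270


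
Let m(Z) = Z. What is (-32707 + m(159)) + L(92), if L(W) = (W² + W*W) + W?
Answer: -15528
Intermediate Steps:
L(W) = W + 2*W² (L(W) = (W² + W²) + W = 2*W² + W = W + 2*W²)
(-32707 + m(159)) + L(92) = (-32707 + 159) + 92*(1 + 2*92) = -32548 + 92*(1 + 184) = -32548 + 92*185 = -32548 + 17020 = -15528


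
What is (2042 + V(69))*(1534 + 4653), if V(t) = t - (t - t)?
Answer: 13060757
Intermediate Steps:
V(t) = t (V(t) = t - 1*0 = t + 0 = t)
(2042 + V(69))*(1534 + 4653) = (2042 + 69)*(1534 + 4653) = 2111*6187 = 13060757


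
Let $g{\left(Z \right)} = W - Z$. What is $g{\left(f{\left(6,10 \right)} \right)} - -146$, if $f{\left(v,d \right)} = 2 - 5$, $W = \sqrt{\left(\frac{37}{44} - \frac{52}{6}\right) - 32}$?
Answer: $149 + \frac{i \sqrt{173481}}{66} \approx 149.0 + 6.3108 i$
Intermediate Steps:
$W = \frac{i \sqrt{173481}}{66}$ ($W = \sqrt{\left(37 \cdot \frac{1}{44} - \frac{26}{3}\right) - 32} = \sqrt{\left(\frac{37}{44} - \frac{26}{3}\right) - 32} = \sqrt{- \frac{1033}{132} - 32} = \sqrt{- \frac{5257}{132}} = \frac{i \sqrt{173481}}{66} \approx 6.3108 i$)
$f{\left(v,d \right)} = -3$ ($f{\left(v,d \right)} = 2 - 5 = -3$)
$g{\left(Z \right)} = - Z + \frac{i \sqrt{173481}}{66}$ ($g{\left(Z \right)} = \frac{i \sqrt{173481}}{66} - Z = - Z + \frac{i \sqrt{173481}}{66}$)
$g{\left(f{\left(6,10 \right)} \right)} - -146 = \left(\left(-1\right) \left(-3\right) + \frac{i \sqrt{173481}}{66}\right) - -146 = \left(3 + \frac{i \sqrt{173481}}{66}\right) + 146 = 149 + \frac{i \sqrt{173481}}{66}$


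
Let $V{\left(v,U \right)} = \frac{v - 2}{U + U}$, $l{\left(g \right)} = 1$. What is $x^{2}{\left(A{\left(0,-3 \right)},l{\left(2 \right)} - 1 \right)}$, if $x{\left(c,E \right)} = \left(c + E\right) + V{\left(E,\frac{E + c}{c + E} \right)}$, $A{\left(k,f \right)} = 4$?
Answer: $9$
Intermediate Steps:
$V{\left(v,U \right)} = \frac{-2 + v}{2 U}$
$x{\left(c,E \right)} = -1 + c + \frac{3 E}{2}$ ($x{\left(c,E \right)} = \left(c + E\right) + \frac{-2 + E}{2 \frac{E + c}{c + E}} = \left(E + c\right) + \frac{-2 + E}{2 \frac{E + c}{E + c}} = \left(E + c\right) + \frac{-2 + E}{2 \cdot 1} = \left(E + c\right) + \frac{1}{2} \cdot 1 \left(-2 + E\right) = \left(E + c\right) + \left(-1 + \frac{E}{2}\right) = -1 + c + \frac{3 E}{2}$)
$x^{2}{\left(A{\left(0,-3 \right)},l{\left(2 \right)} - 1 \right)} = \left(-1 + 4 + \frac{3 \left(1 - 1\right)}{2}\right)^{2} = \left(-1 + 4 + \frac{3}{2} \cdot 0\right)^{2} = \left(-1 + 4 + 0\right)^{2} = 3^{2} = 9$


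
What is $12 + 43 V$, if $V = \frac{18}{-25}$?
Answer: $- \frac{474}{25} \approx -18.96$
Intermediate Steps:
$V = - \frac{18}{25}$ ($V = 18 \left(- \frac{1}{25}\right) = - \frac{18}{25} \approx -0.72$)
$12 + 43 V = 12 + 43 \left(- \frac{18}{25}\right) = 12 - \frac{774}{25} = - \frac{474}{25}$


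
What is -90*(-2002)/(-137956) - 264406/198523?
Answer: -198478759/75240217 ≈ -2.6379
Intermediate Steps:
-90*(-2002)/(-137956) - 264406/198523 = 180180*(-1/137956) - 264406*1/198523 = -495/379 - 264406/198523 = -198478759/75240217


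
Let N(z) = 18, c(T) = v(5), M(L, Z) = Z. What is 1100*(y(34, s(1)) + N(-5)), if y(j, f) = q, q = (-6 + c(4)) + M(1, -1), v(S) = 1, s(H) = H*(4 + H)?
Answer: 13200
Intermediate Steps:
c(T) = 1
q = -6 (q = (-6 + 1) - 1 = -5 - 1 = -6)
y(j, f) = -6
1100*(y(34, s(1)) + N(-5)) = 1100*(-6 + 18) = 1100*12 = 13200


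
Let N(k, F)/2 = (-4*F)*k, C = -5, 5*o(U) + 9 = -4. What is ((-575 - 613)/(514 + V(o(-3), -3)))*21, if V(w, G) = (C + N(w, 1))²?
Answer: -623700/19091 ≈ -32.670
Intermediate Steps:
o(U) = -13/5 (o(U) = -9/5 + (⅕)*(-4) = -9/5 - ⅘ = -13/5)
N(k, F) = -8*F*k (N(k, F) = 2*((-4*F)*k) = 2*(-4*F*k) = -8*F*k)
V(w, G) = (-5 - 8*w)² (V(w, G) = (-5 - 8*1*w)² = (-5 - 8*w)²)
((-575 - 613)/(514 + V(o(-3), -3)))*21 = ((-575 - 613)/(514 + (5 + 8*(-13/5))²))*21 = -1188/(514 + (5 - 104/5)²)*21 = -1188/(514 + (-79/5)²)*21 = -1188/(514 + 6241/25)*21 = -1188/19091/25*21 = -1188*25/19091*21 = -29700/19091*21 = -623700/19091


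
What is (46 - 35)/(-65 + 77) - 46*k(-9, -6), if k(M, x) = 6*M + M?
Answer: 34787/12 ≈ 2898.9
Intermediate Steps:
k(M, x) = 7*M
(46 - 35)/(-65 + 77) - 46*k(-9, -6) = (46 - 35)/(-65 + 77) - 322*(-9) = 11/12 - 46*(-63) = 11*(1/12) + 2898 = 11/12 + 2898 = 34787/12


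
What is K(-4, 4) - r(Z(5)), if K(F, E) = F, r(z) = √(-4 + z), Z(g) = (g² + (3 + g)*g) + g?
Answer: -4 - √66 ≈ -12.124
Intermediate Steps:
Z(g) = g + g² + g*(3 + g) (Z(g) = (g² + g*(3 + g)) + g = g + g² + g*(3 + g))
K(-4, 4) - r(Z(5)) = -4 - √(-4 + 2*5*(2 + 5)) = -4 - √(-4 + 2*5*7) = -4 - √(-4 + 70) = -4 - √66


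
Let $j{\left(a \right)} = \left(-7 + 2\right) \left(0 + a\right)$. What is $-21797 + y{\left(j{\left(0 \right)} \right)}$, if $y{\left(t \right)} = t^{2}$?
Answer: $-21797$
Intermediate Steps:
$j{\left(a \right)} = - 5 a$
$-21797 + y{\left(j{\left(0 \right)} \right)} = -21797 + \left(\left(-5\right) 0\right)^{2} = -21797 + 0^{2} = -21797 + 0 = -21797$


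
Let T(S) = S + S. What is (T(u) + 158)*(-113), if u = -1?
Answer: -17628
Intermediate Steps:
T(S) = 2*S
(T(u) + 158)*(-113) = (2*(-1) + 158)*(-113) = (-2 + 158)*(-113) = 156*(-113) = -17628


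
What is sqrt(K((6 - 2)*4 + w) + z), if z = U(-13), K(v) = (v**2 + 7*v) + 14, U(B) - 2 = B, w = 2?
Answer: sqrt(453) ≈ 21.284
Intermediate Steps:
U(B) = 2 + B
K(v) = 14 + v**2 + 7*v
z = -11 (z = 2 - 13 = -11)
sqrt(K((6 - 2)*4 + w) + z) = sqrt((14 + ((6 - 2)*4 + 2)**2 + 7*((6 - 2)*4 + 2)) - 11) = sqrt((14 + (4*4 + 2)**2 + 7*(4*4 + 2)) - 11) = sqrt((14 + (16 + 2)**2 + 7*(16 + 2)) - 11) = sqrt((14 + 18**2 + 7*18) - 11) = sqrt((14 + 324 + 126) - 11) = sqrt(464 - 11) = sqrt(453)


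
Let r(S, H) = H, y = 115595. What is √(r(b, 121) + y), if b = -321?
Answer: 2*√28929 ≈ 340.17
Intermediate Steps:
√(r(b, 121) + y) = √(121 + 115595) = √115716 = 2*√28929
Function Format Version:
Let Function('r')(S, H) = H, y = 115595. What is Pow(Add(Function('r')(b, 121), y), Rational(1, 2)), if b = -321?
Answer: Mul(2, Pow(28929, Rational(1, 2))) ≈ 340.17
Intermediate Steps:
Pow(Add(Function('r')(b, 121), y), Rational(1, 2)) = Pow(Add(121, 115595), Rational(1, 2)) = Pow(115716, Rational(1, 2)) = Mul(2, Pow(28929, Rational(1, 2)))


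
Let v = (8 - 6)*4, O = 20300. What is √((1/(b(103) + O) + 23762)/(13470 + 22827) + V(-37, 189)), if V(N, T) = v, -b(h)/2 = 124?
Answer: √14150167722804437/40434858 ≈ 2.9419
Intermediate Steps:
b(h) = -248 (b(h) = -2*124 = -248)
v = 8 (v = 2*4 = 8)
V(N, T) = 8
√((1/(b(103) + O) + 23762)/(13470 + 22827) + V(-37, 189)) = √((1/(-248 + 20300) + 23762)/(13470 + 22827) + 8) = √((1/20052 + 23762)/36297 + 8) = √((1/20052 + 23762)*(1/36297) + 8) = √((476475625/20052)*(1/36297) + 8) = √(476475625/727827444 + 8) = √(6299095177/727827444) = √14150167722804437/40434858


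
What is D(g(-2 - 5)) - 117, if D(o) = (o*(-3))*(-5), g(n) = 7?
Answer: -12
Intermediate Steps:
D(o) = 15*o (D(o) = -3*o*(-5) = 15*o)
D(g(-2 - 5)) - 117 = 15*7 - 117 = 105 - 117 = -12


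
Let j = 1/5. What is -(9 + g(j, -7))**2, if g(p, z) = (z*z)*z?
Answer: -111556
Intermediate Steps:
j = 1/5 (j = 1*(1/5) = 1/5 ≈ 0.20000)
g(p, z) = z**3 (g(p, z) = z**2*z = z**3)
-(9 + g(j, -7))**2 = -(9 + (-7)**3)**2 = -(9 - 343)**2 = -1*(-334)**2 = -1*111556 = -111556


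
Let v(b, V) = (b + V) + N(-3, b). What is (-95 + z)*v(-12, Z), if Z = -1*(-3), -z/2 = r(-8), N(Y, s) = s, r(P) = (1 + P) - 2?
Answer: 1617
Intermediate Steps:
r(P) = -1 + P
z = 18 (z = -2*(-1 - 8) = -2*(-9) = 18)
Z = 3
v(b, V) = V + 2*b (v(b, V) = (b + V) + b = (V + b) + b = V + 2*b)
(-95 + z)*v(-12, Z) = (-95 + 18)*(3 + 2*(-12)) = -77*(3 - 24) = -77*(-21) = 1617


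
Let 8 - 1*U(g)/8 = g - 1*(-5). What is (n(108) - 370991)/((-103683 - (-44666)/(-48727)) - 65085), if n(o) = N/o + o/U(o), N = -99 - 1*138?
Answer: 3253930497107/1480248540360 ≈ 2.1982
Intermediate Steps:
U(g) = 24 - 8*g (U(g) = 64 - 8*(g - 1*(-5)) = 64 - 8*(g + 5) = 64 - 8*(5 + g) = 64 + (-40 - 8*g) = 24 - 8*g)
N = -237 (N = -99 - 138 = -237)
n(o) = -237/o + o/(24 - 8*o)
(n(108) - 370991)/((-103683 - (-44666)/(-48727)) - 65085) = ((⅛)*(5688 - 1*108² - 1896*108)/(108*(-3 + 108)) - 370991)/((-103683 - (-44666)/(-48727)) - 65085) = ((⅛)*(1/108)*(5688 - 1*11664 - 204768)/105 - 370991)/((-103683 - (-44666)*(-1)/48727) - 65085) = ((⅛)*(1/108)*(1/105)*(5688 - 11664 - 204768) - 370991)/((-103683 - 1*44666/48727) - 65085) = ((⅛)*(1/108)*(1/105)*(-210744) - 370991)/((-103683 - 44666/48727) - 65085) = (-2927/1260 - 370991)/(-5052206207/48727 - 65085) = -467451587/(1260*(-8223603002/48727)) = -467451587/1260*(-48727/8223603002) = 3253930497107/1480248540360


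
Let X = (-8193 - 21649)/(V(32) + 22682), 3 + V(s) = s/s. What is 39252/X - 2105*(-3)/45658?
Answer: -20323088807325/681263018 ≈ -29832.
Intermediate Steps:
V(s) = -2 (V(s) = -3 + s/s = -3 + 1 = -2)
X = -14921/11340 (X = (-8193 - 21649)/(-2 + 22682) = -29842/22680 = -29842*1/22680 = -14921/11340 ≈ -1.3158)
39252/X - 2105*(-3)/45658 = 39252/(-14921/11340) - 2105*(-3)/45658 = 39252*(-11340/14921) + 6315*(1/45658) = -445117680/14921 + 6315/45658 = -20323088807325/681263018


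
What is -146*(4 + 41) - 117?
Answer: -6687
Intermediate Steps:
-146*(4 + 41) - 117 = -146*45 - 117 = -6570 - 117 = -6687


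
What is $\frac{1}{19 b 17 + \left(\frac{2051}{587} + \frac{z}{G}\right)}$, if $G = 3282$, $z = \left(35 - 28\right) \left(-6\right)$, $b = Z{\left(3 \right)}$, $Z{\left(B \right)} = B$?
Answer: $\frac{321089}{312253029} \approx 0.0010283$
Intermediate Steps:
$b = 3$
$z = -42$ ($z = 7 \left(-6\right) = -42$)
$\frac{1}{19 b 17 + \left(\frac{2051}{587} + \frac{z}{G}\right)} = \frac{1}{19 \cdot 3 \cdot 17 + \left(\frac{2051}{587} - \frac{42}{3282}\right)} = \frac{1}{57 \cdot 17 + \left(2051 \cdot \frac{1}{587} - \frac{7}{547}\right)} = \frac{1}{969 + \left(\frac{2051}{587} - \frac{7}{547}\right)} = \frac{1}{969 + \frac{1117788}{321089}} = \frac{1}{\frac{312253029}{321089}} = \frac{321089}{312253029}$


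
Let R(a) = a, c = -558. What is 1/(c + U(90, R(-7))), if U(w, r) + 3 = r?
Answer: -1/568 ≈ -0.0017606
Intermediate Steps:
U(w, r) = -3 + r
1/(c + U(90, R(-7))) = 1/(-558 + (-3 - 7)) = 1/(-558 - 10) = 1/(-568) = -1/568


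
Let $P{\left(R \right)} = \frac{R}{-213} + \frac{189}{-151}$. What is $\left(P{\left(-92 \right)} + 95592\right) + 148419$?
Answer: $\frac{7848099428}{32163} \approx 2.4401 \cdot 10^{5}$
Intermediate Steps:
$P{\left(R \right)} = - \frac{189}{151} - \frac{R}{213}$ ($P{\left(R \right)} = R \left(- \frac{1}{213}\right) + 189 \left(- \frac{1}{151}\right) = - \frac{R}{213} - \frac{189}{151} = - \frac{189}{151} - \frac{R}{213}$)
$\left(P{\left(-92 \right)} + 95592\right) + 148419 = \left(\left(- \frac{189}{151} - - \frac{92}{213}\right) + 95592\right) + 148419 = \left(\left(- \frac{189}{151} + \frac{92}{213}\right) + 95592\right) + 148419 = \left(- \frac{26365}{32163} + 95592\right) + 148419 = \frac{3074499131}{32163} + 148419 = \frac{7848099428}{32163}$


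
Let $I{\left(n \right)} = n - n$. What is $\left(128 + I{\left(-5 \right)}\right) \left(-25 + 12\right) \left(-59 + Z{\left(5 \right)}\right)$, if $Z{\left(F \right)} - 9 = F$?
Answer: $74880$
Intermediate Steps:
$Z{\left(F \right)} = 9 + F$
$I{\left(n \right)} = 0$
$\left(128 + I{\left(-5 \right)}\right) \left(-25 + 12\right) \left(-59 + Z{\left(5 \right)}\right) = \left(128 + 0\right) \left(-25 + 12\right) \left(-59 + \left(9 + 5\right)\right) = 128 \left(- 13 \left(-59 + 14\right)\right) = 128 \left(\left(-13\right) \left(-45\right)\right) = 128 \cdot 585 = 74880$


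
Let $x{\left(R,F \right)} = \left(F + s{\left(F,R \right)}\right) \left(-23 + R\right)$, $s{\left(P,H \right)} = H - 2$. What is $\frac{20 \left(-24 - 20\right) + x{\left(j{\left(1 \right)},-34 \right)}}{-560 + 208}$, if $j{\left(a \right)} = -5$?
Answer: $- \frac{67}{88} \approx -0.76136$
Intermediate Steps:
$s{\left(P,H \right)} = -2 + H$
$x{\left(R,F \right)} = \left(-23 + R\right) \left(-2 + F + R\right)$ ($x{\left(R,F \right)} = \left(F + \left(-2 + R\right)\right) \left(-23 + R\right) = \left(-2 + F + R\right) \left(-23 + R\right) = \left(-23 + R\right) \left(-2 + F + R\right)$)
$\frac{20 \left(-24 - 20\right) + x{\left(j{\left(1 \right)},-34 \right)}}{-560 + 208} = \frac{20 \left(-24 - 20\right) - \left(-1123 - 25\right)}{-560 + 208} = \frac{20 \left(-44\right) + \left(46 + 25 + 125 + 782 + 170\right)}{-352} = \left(-880 + 1148\right) \left(- \frac{1}{352}\right) = 268 \left(- \frac{1}{352}\right) = - \frac{67}{88}$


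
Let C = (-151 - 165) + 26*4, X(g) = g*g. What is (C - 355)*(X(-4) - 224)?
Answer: 117936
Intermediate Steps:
X(g) = g²
C = -212 (C = -316 + 104 = -212)
(C - 355)*(X(-4) - 224) = (-212 - 355)*((-4)² - 224) = -567*(16 - 224) = -567*(-208) = 117936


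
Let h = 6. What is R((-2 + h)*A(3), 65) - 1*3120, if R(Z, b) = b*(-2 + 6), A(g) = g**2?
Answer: -2860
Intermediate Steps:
R(Z, b) = 4*b (R(Z, b) = b*4 = 4*b)
R((-2 + h)*A(3), 65) - 1*3120 = 4*65 - 1*3120 = 260 - 3120 = -2860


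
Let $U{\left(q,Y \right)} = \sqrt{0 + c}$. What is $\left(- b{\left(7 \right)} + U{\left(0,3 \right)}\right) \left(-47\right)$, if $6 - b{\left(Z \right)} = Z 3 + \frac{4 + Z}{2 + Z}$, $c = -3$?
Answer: $- \frac{6862}{9} - 47 i \sqrt{3} \approx -762.44 - 81.406 i$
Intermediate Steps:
$b{\left(Z \right)} = 6 - 3 Z - \frac{4 + Z}{2 + Z}$ ($b{\left(Z \right)} = 6 - \left(Z 3 + \frac{4 + Z}{2 + Z}\right) = 6 - \left(3 Z + \frac{4 + Z}{2 + Z}\right) = 6 - 3 Z - \frac{4 + Z}{2 + Z}$)
$U{\left(q,Y \right)} = i \sqrt{3}$ ($U{\left(q,Y \right)} = \sqrt{0 - 3} = \sqrt{-3} = i \sqrt{3}$)
$\left(- b{\left(7 \right)} + U{\left(0,3 \right)}\right) \left(-47\right) = \left(- \frac{8 - 7 - 3 \cdot 7^{2}}{2 + 7} + i \sqrt{3}\right) \left(-47\right) = \left(- \frac{8 - 7 - 147}{9} + i \sqrt{3}\right) \left(-47\right) = \left(- \frac{-146}{9} + i \sqrt{3}\right) \left(-47\right) = \left(\left(-1\right) \left(- \frac{146}{9}\right) + i \sqrt{3}\right) \left(-47\right) = \left(\frac{146}{9} + i \sqrt{3}\right) \left(-47\right) = - \frac{6862}{9} - 47 i \sqrt{3}$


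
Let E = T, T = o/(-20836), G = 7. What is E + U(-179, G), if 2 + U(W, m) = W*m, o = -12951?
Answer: -26136229/20836 ≈ -1254.4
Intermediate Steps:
U(W, m) = -2 + W*m
T = 12951/20836 (T = -12951/(-20836) = -12951*(-1/20836) = 12951/20836 ≈ 0.62157)
E = 12951/20836 ≈ 0.62157
E + U(-179, G) = 12951/20836 + (-2 - 179*7) = 12951/20836 + (-2 - 1253) = 12951/20836 - 1255 = -26136229/20836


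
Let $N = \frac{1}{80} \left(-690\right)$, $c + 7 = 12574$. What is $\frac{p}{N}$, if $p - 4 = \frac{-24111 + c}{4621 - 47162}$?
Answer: $- \frac{1453664}{2935329} \approx -0.49523$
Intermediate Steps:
$c = 12567$ ($c = -7 + 12574 = 12567$)
$N = - \frac{69}{8}$ ($N = \frac{1}{80} \left(-690\right) = - \frac{69}{8} \approx -8.625$)
$p = \frac{181708}{42541}$ ($p = 4 + \frac{-24111 + 12567}{4621 - 47162} = 4 - \frac{11544}{-42541} = 4 - - \frac{11544}{42541} = 4 + \frac{11544}{42541} = \frac{181708}{42541} \approx 4.2714$)
$\frac{p}{N} = \frac{181708}{42541 \left(- \frac{69}{8}\right)} = \frac{181708}{42541} \left(- \frac{8}{69}\right) = - \frac{1453664}{2935329}$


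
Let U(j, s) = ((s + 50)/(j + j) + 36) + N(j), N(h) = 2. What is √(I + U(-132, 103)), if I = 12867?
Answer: √24982958/44 ≈ 113.60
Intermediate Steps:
U(j, s) = 38 + (50 + s)/(2*j) (U(j, s) = ((s + 50)/(j + j) + 36) + 2 = ((50 + s)/((2*j)) + 36) + 2 = ((50 + s)*(1/(2*j)) + 36) + 2 = ((50 + s)/(2*j) + 36) + 2 = (36 + (50 + s)/(2*j)) + 2 = 38 + (50 + s)/(2*j))
√(I + U(-132, 103)) = √(12867 + (½)*(50 + 103 + 76*(-132))/(-132)) = √(12867 + (½)*(-1/132)*(50 + 103 - 10032)) = √(12867 + (½)*(-1/132)*(-9879)) = √(12867 + 3293/88) = √(1135589/88) = √24982958/44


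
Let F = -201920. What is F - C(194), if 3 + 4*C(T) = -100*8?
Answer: -806877/4 ≈ -2.0172e+5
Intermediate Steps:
C(T) = -803/4 (C(T) = -¾ + (-100*8)/4 = -¾ + (¼)*(-800) = -¾ - 200 = -803/4)
F - C(194) = -201920 - 1*(-803/4) = -201920 + 803/4 = -806877/4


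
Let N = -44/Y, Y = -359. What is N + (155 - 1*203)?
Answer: -17188/359 ≈ -47.877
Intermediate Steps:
N = 44/359 (N = -44/(-359) = -44*(-1/359) = 44/359 ≈ 0.12256)
N + (155 - 1*203) = 44/359 + (155 - 1*203) = 44/359 + (155 - 203) = 44/359 - 48 = -17188/359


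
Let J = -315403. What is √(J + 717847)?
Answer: 6*√11179 ≈ 634.38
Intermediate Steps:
√(J + 717847) = √(-315403 + 717847) = √402444 = 6*√11179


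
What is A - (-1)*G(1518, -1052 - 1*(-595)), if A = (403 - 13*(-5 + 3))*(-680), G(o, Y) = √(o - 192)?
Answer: -291720 + √1326 ≈ -2.9168e+5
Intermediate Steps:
G(o, Y) = √(-192 + o)
A = -291720 (A = (403 - 13*(-2))*(-680) = (403 + 26)*(-680) = 429*(-680) = -291720)
A - (-1)*G(1518, -1052 - 1*(-595)) = -291720 - (-1)*√(-192 + 1518) = -291720 - (-1)*√1326 = -291720 + √1326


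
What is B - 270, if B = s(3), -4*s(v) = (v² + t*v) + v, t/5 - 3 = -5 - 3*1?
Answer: -1017/4 ≈ -254.25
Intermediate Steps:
t = -25 (t = 15 + 5*(-5 - 3*1) = 15 + 5*(-5 - 3) = 15 + 5*(-8) = 15 - 40 = -25)
s(v) = 6*v - v²/4 (s(v) = -((v² - 25*v) + v)/4 = -(v² - 24*v)/4 = 6*v - v²/4)
B = 63/4 (B = (¼)*3*(24 - 1*3) = (¼)*3*(24 - 3) = (¼)*3*21 = 63/4 ≈ 15.750)
B - 270 = 63/4 - 270 = -1017/4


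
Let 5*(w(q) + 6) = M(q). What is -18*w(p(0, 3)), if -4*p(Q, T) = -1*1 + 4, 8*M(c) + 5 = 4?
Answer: 2169/20 ≈ 108.45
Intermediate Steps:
M(c) = -⅛ (M(c) = -5/8 + (⅛)*4 = -5/8 + ½ = -⅛)
p(Q, T) = -¾ (p(Q, T) = -(-1*1 + 4)/4 = -(-1 + 4)/4 = -¼*3 = -¾)
w(q) = -241/40 (w(q) = -6 + (⅕)*(-⅛) = -6 - 1/40 = -241/40)
-18*w(p(0, 3)) = -18*(-241/40) = 2169/20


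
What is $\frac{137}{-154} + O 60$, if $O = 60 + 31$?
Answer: $\frac{840703}{154} \approx 5459.1$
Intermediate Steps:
$O = 91$
$\frac{137}{-154} + O 60 = \frac{137}{-154} + 91 \cdot 60 = 137 \left(- \frac{1}{154}\right) + 5460 = - \frac{137}{154} + 5460 = \frac{840703}{154}$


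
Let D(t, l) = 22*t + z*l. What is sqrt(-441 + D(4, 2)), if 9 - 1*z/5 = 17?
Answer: I*sqrt(433) ≈ 20.809*I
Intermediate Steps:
z = -40 (z = 45 - 5*17 = 45 - 85 = -40)
D(t, l) = -40*l + 22*t (D(t, l) = 22*t - 40*l = -40*l + 22*t)
sqrt(-441 + D(4, 2)) = sqrt(-441 + (-40*2 + 22*4)) = sqrt(-441 + (-80 + 88)) = sqrt(-441 + 8) = sqrt(-433) = I*sqrt(433)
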